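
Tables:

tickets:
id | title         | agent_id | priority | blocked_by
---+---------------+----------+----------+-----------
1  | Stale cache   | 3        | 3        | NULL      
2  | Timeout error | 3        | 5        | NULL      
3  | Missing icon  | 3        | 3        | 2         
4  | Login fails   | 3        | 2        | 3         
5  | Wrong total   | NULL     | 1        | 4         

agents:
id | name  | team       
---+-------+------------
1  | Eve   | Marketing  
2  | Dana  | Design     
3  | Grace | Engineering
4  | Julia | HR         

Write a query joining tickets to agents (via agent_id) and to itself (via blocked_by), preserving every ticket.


Two LEFT JOINs from the same base table tickets: one to agents via agent_id, one to tickets itself via blocked_by. Both are LEFT so every ticket is preserved.
Match against agents:
  - ticket 1 (Stale cache): agent_id=3 -> matches Grace
  - ticket 2 (Timeout error): agent_id=3 -> matches Grace
  - ticket 3 (Missing icon): agent_id=3 -> matches Grace
  - ticket 4 (Login fails): agent_id=3 -> matches Grace
  - ticket 5 (Wrong total): agent_id=NULL, no match -> kept with NULL
Match against tickets (self):
  - ticket 1 (Stale cache): blocked_by=NULL -> NULL
  - ticket 2 (Timeout error): blocked_by=NULL -> NULL
  - ticket 3 (Missing icon): blocked_by=2 -> Timeout error
  - ticket 4 (Login fails): blocked_by=3 -> Missing icon
  - ticket 5 (Wrong total): blocked_by=4 -> Login fails

SQL:
SELECT a.title, b.name AS agent, c.title AS blocked_by
FROM tickets a
LEFT JOIN agents b ON a.agent_id = b.id
LEFT JOIN tickets c ON a.blocked_by = c.id

Result:
title         | agent | blocked_by   
--------------+-------+--------------
Stale cache   | Grace | NULL         
Timeout error | Grace | NULL         
Missing icon  | Grace | Timeout error
Login fails   | Grace | Missing icon 
Wrong total   | NULL  | Login fails  


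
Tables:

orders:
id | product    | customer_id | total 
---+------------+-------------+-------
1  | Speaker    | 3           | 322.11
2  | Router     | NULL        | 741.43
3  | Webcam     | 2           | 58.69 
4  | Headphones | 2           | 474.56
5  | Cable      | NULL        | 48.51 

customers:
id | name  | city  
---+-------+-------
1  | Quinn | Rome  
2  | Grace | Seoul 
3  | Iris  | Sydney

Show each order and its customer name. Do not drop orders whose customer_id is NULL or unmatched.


LEFT JOIN keeps every row from orders (the left table); where customer_id has no match in customers, the customer columns become NULL. Walk through each order:
  - order 1 (Speaker): customer_id=3 -> matches Iris
  - order 2 (Router): customer_id=NULL, no match -> kept with NULL
  - order 3 (Webcam): customer_id=2 -> matches Grace
  - order 4 (Headphones): customer_id=2 -> matches Grace
  - order 5 (Cable): customer_id=NULL, no match -> kept with NULL
All 5 rows appear; 2 have NULL customer.

SQL:
SELECT a.product, b.name AS customer
FROM orders a
LEFT JOIN customers b ON a.customer_id = b.id

Result:
product    | customer
-----------+---------
Speaker    | Iris    
Router     | NULL    
Webcam     | Grace   
Headphones | Grace   
Cable      | NULL    


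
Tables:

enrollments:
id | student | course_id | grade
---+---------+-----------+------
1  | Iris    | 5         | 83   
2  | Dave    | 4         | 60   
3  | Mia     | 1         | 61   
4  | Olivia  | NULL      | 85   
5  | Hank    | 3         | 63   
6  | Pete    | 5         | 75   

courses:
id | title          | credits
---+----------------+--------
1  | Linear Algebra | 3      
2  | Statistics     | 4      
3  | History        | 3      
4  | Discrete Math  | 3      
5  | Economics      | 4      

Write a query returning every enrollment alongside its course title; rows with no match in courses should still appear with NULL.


LEFT JOIN keeps every row from enrollments (the left table); where course_id has no match in courses, the course columns become NULL. Walk through each enrollment:
  - enrollment 1 (Iris): course_id=5 -> matches Economics
  - enrollment 2 (Dave): course_id=4 -> matches Discrete Math
  - enrollment 3 (Mia): course_id=1 -> matches Linear Algebra
  - enrollment 4 (Olivia): course_id=NULL, no match -> kept with NULL
  - enrollment 5 (Hank): course_id=3 -> matches History
  - enrollment 6 (Pete): course_id=5 -> matches Economics
All 6 rows appear; 1 has NULL course.

SQL:
SELECT a.student, b.title AS course
FROM enrollments a
LEFT JOIN courses b ON a.course_id = b.id

Result:
student | course        
--------+---------------
Iris    | Economics     
Dave    | Discrete Math 
Mia     | Linear Algebra
Olivia  | NULL          
Hank    | History       
Pete    | Economics     


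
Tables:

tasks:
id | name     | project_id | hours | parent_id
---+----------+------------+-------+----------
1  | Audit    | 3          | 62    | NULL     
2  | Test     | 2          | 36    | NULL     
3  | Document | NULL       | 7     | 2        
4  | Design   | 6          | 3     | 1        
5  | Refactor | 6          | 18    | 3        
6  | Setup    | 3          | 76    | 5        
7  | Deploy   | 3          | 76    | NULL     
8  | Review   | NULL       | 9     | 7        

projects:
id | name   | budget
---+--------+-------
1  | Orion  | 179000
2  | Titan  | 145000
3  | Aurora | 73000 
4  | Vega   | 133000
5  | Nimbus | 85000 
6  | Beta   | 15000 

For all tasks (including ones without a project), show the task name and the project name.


LEFT JOIN keeps every row from tasks (the left table); where project_id has no match in projects, the project columns become NULL. Walk through each task:
  - task 1 (Audit): project_id=3 -> matches Aurora
  - task 2 (Test): project_id=2 -> matches Titan
  - task 3 (Document): project_id=NULL, no match -> kept with NULL
  - task 4 (Design): project_id=6 -> matches Beta
  - task 5 (Refactor): project_id=6 -> matches Beta
  - task 6 (Setup): project_id=3 -> matches Aurora
  - task 7 (Deploy): project_id=3 -> matches Aurora
  - task 8 (Review): project_id=NULL, no match -> kept with NULL
All 8 rows appear; 2 have NULL project.

SQL:
SELECT a.name, b.name AS project
FROM tasks a
LEFT JOIN projects b ON a.project_id = b.id

Result:
name     | project
---------+--------
Audit    | Aurora 
Test     | Titan  
Document | NULL   
Design   | Beta   
Refactor | Beta   
Setup    | Aurora 
Deploy   | Aurora 
Review   | NULL   


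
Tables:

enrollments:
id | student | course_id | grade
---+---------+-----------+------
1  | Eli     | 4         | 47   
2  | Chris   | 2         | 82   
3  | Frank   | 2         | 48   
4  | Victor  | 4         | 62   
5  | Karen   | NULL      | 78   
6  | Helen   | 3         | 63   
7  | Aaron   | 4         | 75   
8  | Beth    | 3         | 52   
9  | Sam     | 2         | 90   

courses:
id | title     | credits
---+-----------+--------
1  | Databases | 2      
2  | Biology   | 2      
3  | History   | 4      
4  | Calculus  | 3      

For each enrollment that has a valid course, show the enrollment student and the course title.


INNER JOIN keeps only enrollments rows whose course_id matches an id in courses. Walk through each enrollment:
  - enrollment 1 (Eli): course_id=4 -> matches Calculus
  - enrollment 2 (Chris): course_id=2 -> matches Biology
  - enrollment 3 (Frank): course_id=2 -> matches Biology
  - enrollment 4 (Victor): course_id=4 -> matches Calculus
  - enrollment 5 (Karen): course_id=NULL, no match -> dropped
  - enrollment 6 (Helen): course_id=3 -> matches History
  - enrollment 7 (Aaron): course_id=4 -> matches Calculus
  - enrollment 8 (Beth): course_id=3 -> matches History
  - enrollment 9 (Sam): course_id=2 -> matches Biology
So 1 of 9 rows is dropped.

SQL:
SELECT a.student, b.title AS course
FROM enrollments a
INNER JOIN courses b ON a.course_id = b.id

Result:
student | course  
--------+---------
Eli     | Calculus
Chris   | Biology 
Frank   | Biology 
Victor  | Calculus
Helen   | History 
Aaron   | Calculus
Beth    | History 
Sam     | Biology 


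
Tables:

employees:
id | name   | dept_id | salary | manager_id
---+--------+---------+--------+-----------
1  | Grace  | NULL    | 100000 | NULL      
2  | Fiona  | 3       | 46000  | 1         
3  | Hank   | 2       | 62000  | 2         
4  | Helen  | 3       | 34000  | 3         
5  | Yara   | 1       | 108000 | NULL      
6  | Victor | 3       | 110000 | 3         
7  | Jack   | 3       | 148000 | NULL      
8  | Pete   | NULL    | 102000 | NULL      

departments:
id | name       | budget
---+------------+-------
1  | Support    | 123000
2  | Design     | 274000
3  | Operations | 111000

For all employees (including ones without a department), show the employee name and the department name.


LEFT JOIN keeps every row from employees (the left table); where dept_id has no match in departments, the department columns become NULL. Walk through each employee:
  - employee 1 (Grace): dept_id=NULL, no match -> kept with NULL
  - employee 2 (Fiona): dept_id=3 -> matches Operations
  - employee 3 (Hank): dept_id=2 -> matches Design
  - employee 4 (Helen): dept_id=3 -> matches Operations
  - employee 5 (Yara): dept_id=1 -> matches Support
  - employee 6 (Victor): dept_id=3 -> matches Operations
  - employee 7 (Jack): dept_id=3 -> matches Operations
  - employee 8 (Pete): dept_id=NULL, no match -> kept with NULL
All 8 rows appear; 2 have NULL department.

SQL:
SELECT a.name, b.name AS department
FROM employees a
LEFT JOIN departments b ON a.dept_id = b.id

Result:
name   | department
-------+-----------
Grace  | NULL      
Fiona  | Operations
Hank   | Design    
Helen  | Operations
Yara   | Support   
Victor | Operations
Jack   | Operations
Pete   | NULL      


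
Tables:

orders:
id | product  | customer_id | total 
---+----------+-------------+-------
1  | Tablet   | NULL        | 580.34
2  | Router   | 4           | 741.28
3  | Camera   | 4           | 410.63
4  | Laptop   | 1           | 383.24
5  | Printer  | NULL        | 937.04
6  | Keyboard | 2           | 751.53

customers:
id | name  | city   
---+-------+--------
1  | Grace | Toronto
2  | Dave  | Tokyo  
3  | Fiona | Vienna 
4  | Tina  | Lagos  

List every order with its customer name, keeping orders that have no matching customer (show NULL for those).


LEFT JOIN keeps every row from orders (the left table); where customer_id has no match in customers, the customer columns become NULL. Walk through each order:
  - order 1 (Tablet): customer_id=NULL, no match -> kept with NULL
  - order 2 (Router): customer_id=4 -> matches Tina
  - order 3 (Camera): customer_id=4 -> matches Tina
  - order 4 (Laptop): customer_id=1 -> matches Grace
  - order 5 (Printer): customer_id=NULL, no match -> kept with NULL
  - order 6 (Keyboard): customer_id=2 -> matches Dave
All 6 rows appear; 2 have NULL customer.

SQL:
SELECT a.product, b.name AS customer
FROM orders a
LEFT JOIN customers b ON a.customer_id = b.id

Result:
product  | customer
---------+---------
Tablet   | NULL    
Router   | Tina    
Camera   | Tina    
Laptop   | Grace   
Printer  | NULL    
Keyboard | Dave    


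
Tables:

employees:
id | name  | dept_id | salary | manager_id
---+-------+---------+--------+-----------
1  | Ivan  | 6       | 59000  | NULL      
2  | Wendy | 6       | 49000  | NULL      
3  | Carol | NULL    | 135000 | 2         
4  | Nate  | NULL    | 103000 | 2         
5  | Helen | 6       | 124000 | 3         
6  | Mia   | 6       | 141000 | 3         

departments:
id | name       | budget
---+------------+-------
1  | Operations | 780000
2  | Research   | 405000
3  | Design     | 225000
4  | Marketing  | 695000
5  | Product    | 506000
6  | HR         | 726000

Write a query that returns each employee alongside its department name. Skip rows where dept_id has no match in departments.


INNER JOIN keeps only employees rows whose dept_id matches an id in departments. Walk through each employee:
  - employee 1 (Ivan): dept_id=6 -> matches HR
  - employee 2 (Wendy): dept_id=6 -> matches HR
  - employee 3 (Carol): dept_id=NULL, no match -> dropped
  - employee 4 (Nate): dept_id=NULL, no match -> dropped
  - employee 5 (Helen): dept_id=6 -> matches HR
  - employee 6 (Mia): dept_id=6 -> matches HR
So 2 of 6 rows are dropped.

SQL:
SELECT a.name, b.name AS department
FROM employees a
INNER JOIN departments b ON a.dept_id = b.id

Result:
name  | department
------+-----------
Ivan  | HR        
Wendy | HR        
Helen | HR        
Mia   | HR        


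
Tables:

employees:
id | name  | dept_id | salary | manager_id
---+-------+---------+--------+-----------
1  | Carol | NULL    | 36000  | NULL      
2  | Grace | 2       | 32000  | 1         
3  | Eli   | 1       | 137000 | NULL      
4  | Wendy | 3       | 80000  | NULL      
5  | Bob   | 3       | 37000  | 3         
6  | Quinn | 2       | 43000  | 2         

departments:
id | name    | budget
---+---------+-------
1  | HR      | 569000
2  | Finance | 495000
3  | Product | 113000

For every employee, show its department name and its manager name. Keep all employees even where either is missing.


Two LEFT JOINs from the same base table employees: one to departments via dept_id, one to employees itself via manager_id. Both are LEFT so every employee is preserved.
Match against departments:
  - employee 1 (Carol): dept_id=NULL, no match -> kept with NULL
  - employee 2 (Grace): dept_id=2 -> matches Finance
  - employee 3 (Eli): dept_id=1 -> matches HR
  - employee 4 (Wendy): dept_id=3 -> matches Product
  - employee 5 (Bob): dept_id=3 -> matches Product
  - employee 6 (Quinn): dept_id=2 -> matches Finance
Match against employees (self):
  - employee 1 (Carol): manager_id=NULL -> NULL
  - employee 2 (Grace): manager_id=1 -> Carol
  - employee 3 (Eli): manager_id=NULL -> NULL
  - employee 4 (Wendy): manager_id=NULL -> NULL
  - employee 5 (Bob): manager_id=3 -> Eli
  - employee 6 (Quinn): manager_id=2 -> Grace

SQL:
SELECT a.name, b.name AS department, c.name AS manager
FROM employees a
LEFT JOIN departments b ON a.dept_id = b.id
LEFT JOIN employees c ON a.manager_id = c.id

Result:
name  | department | manager
------+------------+--------
Carol | NULL       | NULL   
Grace | Finance    | Carol  
Eli   | HR         | NULL   
Wendy | Product    | NULL   
Bob   | Product    | Eli    
Quinn | Finance    | Grace  


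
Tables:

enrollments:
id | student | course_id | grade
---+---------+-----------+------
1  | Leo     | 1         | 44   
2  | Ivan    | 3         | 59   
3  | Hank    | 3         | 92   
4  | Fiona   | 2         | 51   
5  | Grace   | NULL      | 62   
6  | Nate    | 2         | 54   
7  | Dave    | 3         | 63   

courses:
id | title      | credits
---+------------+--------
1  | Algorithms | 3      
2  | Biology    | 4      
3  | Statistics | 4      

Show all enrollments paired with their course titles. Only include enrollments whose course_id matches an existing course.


INNER JOIN keeps only enrollments rows whose course_id matches an id in courses. Walk through each enrollment:
  - enrollment 1 (Leo): course_id=1 -> matches Algorithms
  - enrollment 2 (Ivan): course_id=3 -> matches Statistics
  - enrollment 3 (Hank): course_id=3 -> matches Statistics
  - enrollment 4 (Fiona): course_id=2 -> matches Biology
  - enrollment 5 (Grace): course_id=NULL, no match -> dropped
  - enrollment 6 (Nate): course_id=2 -> matches Biology
  - enrollment 7 (Dave): course_id=3 -> matches Statistics
So 1 of 7 rows is dropped.

SQL:
SELECT a.student, b.title AS course
FROM enrollments a
INNER JOIN courses b ON a.course_id = b.id

Result:
student | course    
--------+-----------
Leo     | Algorithms
Ivan    | Statistics
Hank    | Statistics
Fiona   | Biology   
Nate    | Biology   
Dave    | Statistics


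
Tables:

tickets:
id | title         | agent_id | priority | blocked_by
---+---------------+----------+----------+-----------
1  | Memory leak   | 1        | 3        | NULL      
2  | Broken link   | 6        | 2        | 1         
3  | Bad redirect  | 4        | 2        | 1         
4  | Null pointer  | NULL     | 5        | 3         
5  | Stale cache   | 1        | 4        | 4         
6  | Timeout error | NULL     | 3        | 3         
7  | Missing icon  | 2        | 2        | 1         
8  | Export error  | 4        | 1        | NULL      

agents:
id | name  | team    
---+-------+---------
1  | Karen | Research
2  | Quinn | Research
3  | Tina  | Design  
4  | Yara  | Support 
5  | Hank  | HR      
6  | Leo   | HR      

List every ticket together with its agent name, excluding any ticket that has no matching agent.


INNER JOIN keeps only tickets rows whose agent_id matches an id in agents. Walk through each ticket:
  - ticket 1 (Memory leak): agent_id=1 -> matches Karen
  - ticket 2 (Broken link): agent_id=6 -> matches Leo
  - ticket 3 (Bad redirect): agent_id=4 -> matches Yara
  - ticket 4 (Null pointer): agent_id=NULL, no match -> dropped
  - ticket 5 (Stale cache): agent_id=1 -> matches Karen
  - ticket 6 (Timeout error): agent_id=NULL, no match -> dropped
  - ticket 7 (Missing icon): agent_id=2 -> matches Quinn
  - ticket 8 (Export error): agent_id=4 -> matches Yara
So 2 of 8 rows are dropped.

SQL:
SELECT a.title, b.name AS agent
FROM tickets a
INNER JOIN agents b ON a.agent_id = b.id

Result:
title        | agent
-------------+------
Memory leak  | Karen
Broken link  | Leo  
Bad redirect | Yara 
Stale cache  | Karen
Missing icon | Quinn
Export error | Yara 


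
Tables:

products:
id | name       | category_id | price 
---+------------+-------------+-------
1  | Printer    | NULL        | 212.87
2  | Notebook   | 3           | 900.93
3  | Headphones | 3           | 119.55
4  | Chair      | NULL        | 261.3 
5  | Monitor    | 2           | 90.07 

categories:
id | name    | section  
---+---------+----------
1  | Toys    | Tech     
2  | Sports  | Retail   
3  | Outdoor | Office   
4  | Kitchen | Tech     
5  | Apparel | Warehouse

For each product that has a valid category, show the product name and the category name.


INNER JOIN keeps only products rows whose category_id matches an id in categories. Walk through each product:
  - product 1 (Printer): category_id=NULL, no match -> dropped
  - product 2 (Notebook): category_id=3 -> matches Outdoor
  - product 3 (Headphones): category_id=3 -> matches Outdoor
  - product 4 (Chair): category_id=NULL, no match -> dropped
  - product 5 (Monitor): category_id=2 -> matches Sports
So 2 of 5 rows are dropped.

SQL:
SELECT a.name, b.name AS category
FROM products a
INNER JOIN categories b ON a.category_id = b.id

Result:
name       | category
-----------+---------
Notebook   | Outdoor 
Headphones | Outdoor 
Monitor    | Sports  


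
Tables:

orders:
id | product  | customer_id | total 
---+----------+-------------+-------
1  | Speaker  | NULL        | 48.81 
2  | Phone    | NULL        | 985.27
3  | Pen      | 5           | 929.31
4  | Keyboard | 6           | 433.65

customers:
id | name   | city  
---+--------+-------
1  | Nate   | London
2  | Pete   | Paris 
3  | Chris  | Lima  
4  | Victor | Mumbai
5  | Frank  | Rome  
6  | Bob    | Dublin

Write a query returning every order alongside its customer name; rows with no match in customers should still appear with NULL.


LEFT JOIN keeps every row from orders (the left table); where customer_id has no match in customers, the customer columns become NULL. Walk through each order:
  - order 1 (Speaker): customer_id=NULL, no match -> kept with NULL
  - order 2 (Phone): customer_id=NULL, no match -> kept with NULL
  - order 3 (Pen): customer_id=5 -> matches Frank
  - order 4 (Keyboard): customer_id=6 -> matches Bob
All 4 rows appear; 2 have NULL customer.

SQL:
SELECT a.product, b.name AS customer
FROM orders a
LEFT JOIN customers b ON a.customer_id = b.id

Result:
product  | customer
---------+---------
Speaker  | NULL    
Phone    | NULL    
Pen      | Frank   
Keyboard | Bob     


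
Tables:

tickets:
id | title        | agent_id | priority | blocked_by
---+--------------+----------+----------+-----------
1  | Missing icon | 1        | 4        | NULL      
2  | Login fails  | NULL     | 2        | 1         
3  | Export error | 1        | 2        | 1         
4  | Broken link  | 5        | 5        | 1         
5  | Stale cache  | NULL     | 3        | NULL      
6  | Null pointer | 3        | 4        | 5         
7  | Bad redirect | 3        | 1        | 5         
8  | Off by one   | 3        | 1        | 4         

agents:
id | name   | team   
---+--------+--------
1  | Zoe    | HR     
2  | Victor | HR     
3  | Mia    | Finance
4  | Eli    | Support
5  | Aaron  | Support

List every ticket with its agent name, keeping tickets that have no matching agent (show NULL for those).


LEFT JOIN keeps every row from tickets (the left table); where agent_id has no match in agents, the agent columns become NULL. Walk through each ticket:
  - ticket 1 (Missing icon): agent_id=1 -> matches Zoe
  - ticket 2 (Login fails): agent_id=NULL, no match -> kept with NULL
  - ticket 3 (Export error): agent_id=1 -> matches Zoe
  - ticket 4 (Broken link): agent_id=5 -> matches Aaron
  - ticket 5 (Stale cache): agent_id=NULL, no match -> kept with NULL
  - ticket 6 (Null pointer): agent_id=3 -> matches Mia
  - ticket 7 (Bad redirect): agent_id=3 -> matches Mia
  - ticket 8 (Off by one): agent_id=3 -> matches Mia
All 8 rows appear; 2 have NULL agent.

SQL:
SELECT a.title, b.name AS agent
FROM tickets a
LEFT JOIN agents b ON a.agent_id = b.id

Result:
title        | agent
-------------+------
Missing icon | Zoe  
Login fails  | NULL 
Export error | Zoe  
Broken link  | Aaron
Stale cache  | NULL 
Null pointer | Mia  
Bad redirect | Mia  
Off by one   | Mia  


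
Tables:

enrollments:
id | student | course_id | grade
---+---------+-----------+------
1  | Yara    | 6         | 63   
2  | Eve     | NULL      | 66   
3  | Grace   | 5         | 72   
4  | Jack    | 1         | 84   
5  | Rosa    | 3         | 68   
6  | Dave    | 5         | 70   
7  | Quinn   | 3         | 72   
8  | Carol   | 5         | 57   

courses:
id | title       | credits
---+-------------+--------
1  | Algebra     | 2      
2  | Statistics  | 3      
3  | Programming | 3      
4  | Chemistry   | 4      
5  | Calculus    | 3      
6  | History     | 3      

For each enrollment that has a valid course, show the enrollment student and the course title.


INNER JOIN keeps only enrollments rows whose course_id matches an id in courses. Walk through each enrollment:
  - enrollment 1 (Yara): course_id=6 -> matches History
  - enrollment 2 (Eve): course_id=NULL, no match -> dropped
  - enrollment 3 (Grace): course_id=5 -> matches Calculus
  - enrollment 4 (Jack): course_id=1 -> matches Algebra
  - enrollment 5 (Rosa): course_id=3 -> matches Programming
  - enrollment 6 (Dave): course_id=5 -> matches Calculus
  - enrollment 7 (Quinn): course_id=3 -> matches Programming
  - enrollment 8 (Carol): course_id=5 -> matches Calculus
So 1 of 8 rows is dropped.

SQL:
SELECT a.student, b.title AS course
FROM enrollments a
INNER JOIN courses b ON a.course_id = b.id

Result:
student | course     
--------+------------
Yara    | History    
Grace   | Calculus   
Jack    | Algebra    
Rosa    | Programming
Dave    | Calculus   
Quinn   | Programming
Carol   | Calculus   


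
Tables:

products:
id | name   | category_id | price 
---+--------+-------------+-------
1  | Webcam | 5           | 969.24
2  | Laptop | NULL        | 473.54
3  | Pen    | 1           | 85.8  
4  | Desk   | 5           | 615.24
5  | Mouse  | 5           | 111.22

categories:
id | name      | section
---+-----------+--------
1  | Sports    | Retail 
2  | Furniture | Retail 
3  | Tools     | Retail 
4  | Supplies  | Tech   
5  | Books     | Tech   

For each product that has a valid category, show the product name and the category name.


INNER JOIN keeps only products rows whose category_id matches an id in categories. Walk through each product:
  - product 1 (Webcam): category_id=5 -> matches Books
  - product 2 (Laptop): category_id=NULL, no match -> dropped
  - product 3 (Pen): category_id=1 -> matches Sports
  - product 4 (Desk): category_id=5 -> matches Books
  - product 5 (Mouse): category_id=5 -> matches Books
So 1 of 5 rows is dropped.

SQL:
SELECT a.name, b.name AS category
FROM products a
INNER JOIN categories b ON a.category_id = b.id

Result:
name   | category
-------+---------
Webcam | Books   
Pen    | Sports  
Desk   | Books   
Mouse  | Books   


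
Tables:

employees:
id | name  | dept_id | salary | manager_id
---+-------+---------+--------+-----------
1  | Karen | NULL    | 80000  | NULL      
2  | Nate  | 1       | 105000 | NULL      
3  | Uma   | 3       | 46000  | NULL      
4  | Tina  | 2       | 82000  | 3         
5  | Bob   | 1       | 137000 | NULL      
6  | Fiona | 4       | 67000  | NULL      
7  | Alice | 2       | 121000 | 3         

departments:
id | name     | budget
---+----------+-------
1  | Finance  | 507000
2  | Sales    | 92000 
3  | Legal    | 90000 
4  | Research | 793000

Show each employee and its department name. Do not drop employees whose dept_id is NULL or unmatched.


LEFT JOIN keeps every row from employees (the left table); where dept_id has no match in departments, the department columns become NULL. Walk through each employee:
  - employee 1 (Karen): dept_id=NULL, no match -> kept with NULL
  - employee 2 (Nate): dept_id=1 -> matches Finance
  - employee 3 (Uma): dept_id=3 -> matches Legal
  - employee 4 (Tina): dept_id=2 -> matches Sales
  - employee 5 (Bob): dept_id=1 -> matches Finance
  - employee 6 (Fiona): dept_id=4 -> matches Research
  - employee 7 (Alice): dept_id=2 -> matches Sales
All 7 rows appear; 1 has NULL department.

SQL:
SELECT a.name, b.name AS department
FROM employees a
LEFT JOIN departments b ON a.dept_id = b.id

Result:
name  | department
------+-----------
Karen | NULL      
Nate  | Finance   
Uma   | Legal     
Tina  | Sales     
Bob   | Finance   
Fiona | Research  
Alice | Sales     


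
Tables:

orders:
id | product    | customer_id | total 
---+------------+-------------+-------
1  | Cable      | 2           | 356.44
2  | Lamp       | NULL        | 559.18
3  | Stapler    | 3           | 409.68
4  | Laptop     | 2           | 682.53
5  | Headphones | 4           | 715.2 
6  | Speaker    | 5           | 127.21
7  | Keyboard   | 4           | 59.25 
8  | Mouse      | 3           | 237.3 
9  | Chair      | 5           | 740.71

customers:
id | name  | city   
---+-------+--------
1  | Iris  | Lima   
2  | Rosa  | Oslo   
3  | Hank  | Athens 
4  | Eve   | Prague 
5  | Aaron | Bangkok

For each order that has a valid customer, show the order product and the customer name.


INNER JOIN keeps only orders rows whose customer_id matches an id in customers. Walk through each order:
  - order 1 (Cable): customer_id=2 -> matches Rosa
  - order 2 (Lamp): customer_id=NULL, no match -> dropped
  - order 3 (Stapler): customer_id=3 -> matches Hank
  - order 4 (Laptop): customer_id=2 -> matches Rosa
  - order 5 (Headphones): customer_id=4 -> matches Eve
  - order 6 (Speaker): customer_id=5 -> matches Aaron
  - order 7 (Keyboard): customer_id=4 -> matches Eve
  - order 8 (Mouse): customer_id=3 -> matches Hank
  - order 9 (Chair): customer_id=5 -> matches Aaron
So 1 of 9 rows is dropped.

SQL:
SELECT a.product, b.name AS customer
FROM orders a
INNER JOIN customers b ON a.customer_id = b.id

Result:
product    | customer
-----------+---------
Cable      | Rosa    
Stapler    | Hank    
Laptop     | Rosa    
Headphones | Eve     
Speaker    | Aaron   
Keyboard   | Eve     
Mouse      | Hank    
Chair      | Aaron   


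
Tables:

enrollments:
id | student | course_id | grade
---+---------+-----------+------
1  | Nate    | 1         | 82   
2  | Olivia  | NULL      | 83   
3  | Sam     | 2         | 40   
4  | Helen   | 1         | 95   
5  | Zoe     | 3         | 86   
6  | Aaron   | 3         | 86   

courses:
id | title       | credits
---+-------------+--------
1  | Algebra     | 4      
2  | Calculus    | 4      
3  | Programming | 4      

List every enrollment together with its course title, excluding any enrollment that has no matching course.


INNER JOIN keeps only enrollments rows whose course_id matches an id in courses. Walk through each enrollment:
  - enrollment 1 (Nate): course_id=1 -> matches Algebra
  - enrollment 2 (Olivia): course_id=NULL, no match -> dropped
  - enrollment 3 (Sam): course_id=2 -> matches Calculus
  - enrollment 4 (Helen): course_id=1 -> matches Algebra
  - enrollment 5 (Zoe): course_id=3 -> matches Programming
  - enrollment 6 (Aaron): course_id=3 -> matches Programming
So 1 of 6 rows is dropped.

SQL:
SELECT a.student, b.title AS course
FROM enrollments a
INNER JOIN courses b ON a.course_id = b.id

Result:
student | course     
--------+------------
Nate    | Algebra    
Sam     | Calculus   
Helen   | Algebra    
Zoe     | Programming
Aaron   | Programming


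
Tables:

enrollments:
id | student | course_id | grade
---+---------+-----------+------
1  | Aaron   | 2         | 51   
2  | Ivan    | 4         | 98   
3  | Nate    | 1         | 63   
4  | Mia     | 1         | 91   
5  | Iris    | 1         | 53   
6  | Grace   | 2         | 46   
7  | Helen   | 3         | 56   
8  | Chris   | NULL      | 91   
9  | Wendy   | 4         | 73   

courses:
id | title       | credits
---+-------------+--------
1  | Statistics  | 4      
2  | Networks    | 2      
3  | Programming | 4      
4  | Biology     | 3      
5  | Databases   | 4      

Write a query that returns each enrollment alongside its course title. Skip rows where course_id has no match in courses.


INNER JOIN keeps only enrollments rows whose course_id matches an id in courses. Walk through each enrollment:
  - enrollment 1 (Aaron): course_id=2 -> matches Networks
  - enrollment 2 (Ivan): course_id=4 -> matches Biology
  - enrollment 3 (Nate): course_id=1 -> matches Statistics
  - enrollment 4 (Mia): course_id=1 -> matches Statistics
  - enrollment 5 (Iris): course_id=1 -> matches Statistics
  - enrollment 6 (Grace): course_id=2 -> matches Networks
  - enrollment 7 (Helen): course_id=3 -> matches Programming
  - enrollment 8 (Chris): course_id=NULL, no match -> dropped
  - enrollment 9 (Wendy): course_id=4 -> matches Biology
So 1 of 9 rows is dropped.

SQL:
SELECT a.student, b.title AS course
FROM enrollments a
INNER JOIN courses b ON a.course_id = b.id

Result:
student | course     
--------+------------
Aaron   | Networks   
Ivan    | Biology    
Nate    | Statistics 
Mia     | Statistics 
Iris    | Statistics 
Grace   | Networks   
Helen   | Programming
Wendy   | Biology    


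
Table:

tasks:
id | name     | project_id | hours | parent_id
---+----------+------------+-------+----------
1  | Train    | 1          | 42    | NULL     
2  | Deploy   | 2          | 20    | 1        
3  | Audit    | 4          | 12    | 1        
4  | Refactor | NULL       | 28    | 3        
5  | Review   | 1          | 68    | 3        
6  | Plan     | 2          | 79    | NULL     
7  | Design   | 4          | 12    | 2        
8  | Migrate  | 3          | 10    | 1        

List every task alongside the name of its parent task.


This is a self-join: tasks is joined to a second copy of itself, matching each row's parent_id to another row's id. Use LEFT JOIN so rows with parent_id=NULL are kept.
  - task 1 (Train): parent_id=NULL -> NULL
  - task 2 (Deploy): parent_id=1 -> Train
  - task 3 (Audit): parent_id=1 -> Train
  - task 4 (Refactor): parent_id=3 -> Audit
  - task 5 (Review): parent_id=3 -> Audit
  - task 6 (Plan): parent_id=NULL -> NULL
  - task 7 (Design): parent_id=2 -> Deploy
  - task 8 (Migrate): parent_id=1 -> Train

SQL:
SELECT a.name AS item, b.name AS parent
FROM tasks a
LEFT JOIN tasks b ON a.parent_id = b.id

Result:
item     | parent
---------+-------
Train    | NULL  
Deploy   | Train 
Audit    | Train 
Refactor | Audit 
Review   | Audit 
Plan     | NULL  
Design   | Deploy
Migrate  | Train 


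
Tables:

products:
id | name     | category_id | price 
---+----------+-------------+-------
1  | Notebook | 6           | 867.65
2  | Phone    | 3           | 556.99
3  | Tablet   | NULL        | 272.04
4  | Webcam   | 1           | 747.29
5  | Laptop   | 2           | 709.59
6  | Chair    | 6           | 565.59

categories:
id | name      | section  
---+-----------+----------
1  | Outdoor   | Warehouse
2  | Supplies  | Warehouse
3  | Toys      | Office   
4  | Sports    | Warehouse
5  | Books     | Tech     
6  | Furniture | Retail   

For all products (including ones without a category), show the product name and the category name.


LEFT JOIN keeps every row from products (the left table); where category_id has no match in categories, the category columns become NULL. Walk through each product:
  - product 1 (Notebook): category_id=6 -> matches Furniture
  - product 2 (Phone): category_id=3 -> matches Toys
  - product 3 (Tablet): category_id=NULL, no match -> kept with NULL
  - product 4 (Webcam): category_id=1 -> matches Outdoor
  - product 5 (Laptop): category_id=2 -> matches Supplies
  - product 6 (Chair): category_id=6 -> matches Furniture
All 6 rows appear; 1 has NULL category.

SQL:
SELECT a.name, b.name AS category
FROM products a
LEFT JOIN categories b ON a.category_id = b.id

Result:
name     | category 
---------+----------
Notebook | Furniture
Phone    | Toys     
Tablet   | NULL     
Webcam   | Outdoor  
Laptop   | Supplies 
Chair    | Furniture


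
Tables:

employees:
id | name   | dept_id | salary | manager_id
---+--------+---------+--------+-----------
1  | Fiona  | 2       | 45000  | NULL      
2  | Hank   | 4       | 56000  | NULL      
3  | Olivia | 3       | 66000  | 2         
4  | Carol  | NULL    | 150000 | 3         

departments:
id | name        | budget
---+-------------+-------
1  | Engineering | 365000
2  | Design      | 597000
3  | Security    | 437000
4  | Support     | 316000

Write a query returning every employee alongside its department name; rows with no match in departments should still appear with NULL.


LEFT JOIN keeps every row from employees (the left table); where dept_id has no match in departments, the department columns become NULL. Walk through each employee:
  - employee 1 (Fiona): dept_id=2 -> matches Design
  - employee 2 (Hank): dept_id=4 -> matches Support
  - employee 3 (Olivia): dept_id=3 -> matches Security
  - employee 4 (Carol): dept_id=NULL, no match -> kept with NULL
All 4 rows appear; 1 has NULL department.

SQL:
SELECT a.name, b.name AS department
FROM employees a
LEFT JOIN departments b ON a.dept_id = b.id

Result:
name   | department
-------+-----------
Fiona  | Design    
Hank   | Support   
Olivia | Security  
Carol  | NULL      


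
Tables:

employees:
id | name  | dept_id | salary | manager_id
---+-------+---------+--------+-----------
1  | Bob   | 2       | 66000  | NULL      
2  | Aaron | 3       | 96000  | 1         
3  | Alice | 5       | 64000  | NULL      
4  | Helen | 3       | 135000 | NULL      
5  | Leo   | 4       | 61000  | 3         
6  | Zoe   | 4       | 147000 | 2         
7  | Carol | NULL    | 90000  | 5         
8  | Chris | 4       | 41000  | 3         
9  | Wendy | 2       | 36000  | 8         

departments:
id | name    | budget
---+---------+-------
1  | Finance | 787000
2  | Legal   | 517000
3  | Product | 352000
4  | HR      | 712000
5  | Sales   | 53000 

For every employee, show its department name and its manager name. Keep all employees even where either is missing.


Two LEFT JOINs from the same base table employees: one to departments via dept_id, one to employees itself via manager_id. Both are LEFT so every employee is preserved.
Match against departments:
  - employee 1 (Bob): dept_id=2 -> matches Legal
  - employee 2 (Aaron): dept_id=3 -> matches Product
  - employee 3 (Alice): dept_id=5 -> matches Sales
  - employee 4 (Helen): dept_id=3 -> matches Product
  - employee 5 (Leo): dept_id=4 -> matches HR
  - employee 6 (Zoe): dept_id=4 -> matches HR
  - employee 7 (Carol): dept_id=NULL, no match -> kept with NULL
  - employee 8 (Chris): dept_id=4 -> matches HR
  - employee 9 (Wendy): dept_id=2 -> matches Legal
Match against employees (self):
  - employee 1 (Bob): manager_id=NULL -> NULL
  - employee 2 (Aaron): manager_id=1 -> Bob
  - employee 3 (Alice): manager_id=NULL -> NULL
  - employee 4 (Helen): manager_id=NULL -> NULL
  - employee 5 (Leo): manager_id=3 -> Alice
  - employee 6 (Zoe): manager_id=2 -> Aaron
  - employee 7 (Carol): manager_id=5 -> Leo
  - employee 8 (Chris): manager_id=3 -> Alice
  - employee 9 (Wendy): manager_id=8 -> Chris

SQL:
SELECT a.name, b.name AS department, c.name AS manager
FROM employees a
LEFT JOIN departments b ON a.dept_id = b.id
LEFT JOIN employees c ON a.manager_id = c.id

Result:
name  | department | manager
------+------------+--------
Bob   | Legal      | NULL   
Aaron | Product    | Bob    
Alice | Sales      | NULL   
Helen | Product    | NULL   
Leo   | HR         | Alice  
Zoe   | HR         | Aaron  
Carol | NULL       | Leo    
Chris | HR         | Alice  
Wendy | Legal      | Chris  


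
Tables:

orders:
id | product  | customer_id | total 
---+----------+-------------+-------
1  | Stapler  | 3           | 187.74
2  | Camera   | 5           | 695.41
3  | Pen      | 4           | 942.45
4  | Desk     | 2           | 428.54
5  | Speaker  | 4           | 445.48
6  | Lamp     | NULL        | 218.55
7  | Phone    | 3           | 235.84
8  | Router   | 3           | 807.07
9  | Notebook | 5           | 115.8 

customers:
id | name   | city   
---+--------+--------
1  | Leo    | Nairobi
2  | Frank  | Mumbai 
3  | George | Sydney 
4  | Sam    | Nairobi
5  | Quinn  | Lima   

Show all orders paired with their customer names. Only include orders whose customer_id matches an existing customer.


INNER JOIN keeps only orders rows whose customer_id matches an id in customers. Walk through each order:
  - order 1 (Stapler): customer_id=3 -> matches George
  - order 2 (Camera): customer_id=5 -> matches Quinn
  - order 3 (Pen): customer_id=4 -> matches Sam
  - order 4 (Desk): customer_id=2 -> matches Frank
  - order 5 (Speaker): customer_id=4 -> matches Sam
  - order 6 (Lamp): customer_id=NULL, no match -> dropped
  - order 7 (Phone): customer_id=3 -> matches George
  - order 8 (Router): customer_id=3 -> matches George
  - order 9 (Notebook): customer_id=5 -> matches Quinn
So 1 of 9 rows is dropped.

SQL:
SELECT a.product, b.name AS customer
FROM orders a
INNER JOIN customers b ON a.customer_id = b.id

Result:
product  | customer
---------+---------
Stapler  | George  
Camera   | Quinn   
Pen      | Sam     
Desk     | Frank   
Speaker  | Sam     
Phone    | George  
Router   | George  
Notebook | Quinn   


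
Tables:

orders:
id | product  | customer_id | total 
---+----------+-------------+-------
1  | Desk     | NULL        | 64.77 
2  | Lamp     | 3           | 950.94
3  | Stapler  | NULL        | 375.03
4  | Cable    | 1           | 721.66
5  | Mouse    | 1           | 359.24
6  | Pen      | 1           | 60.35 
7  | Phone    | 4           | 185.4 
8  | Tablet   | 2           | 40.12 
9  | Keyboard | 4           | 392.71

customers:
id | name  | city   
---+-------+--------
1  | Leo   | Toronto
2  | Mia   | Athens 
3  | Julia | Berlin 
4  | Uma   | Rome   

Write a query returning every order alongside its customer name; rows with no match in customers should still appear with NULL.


LEFT JOIN keeps every row from orders (the left table); where customer_id has no match in customers, the customer columns become NULL. Walk through each order:
  - order 1 (Desk): customer_id=NULL, no match -> kept with NULL
  - order 2 (Lamp): customer_id=3 -> matches Julia
  - order 3 (Stapler): customer_id=NULL, no match -> kept with NULL
  - order 4 (Cable): customer_id=1 -> matches Leo
  - order 5 (Mouse): customer_id=1 -> matches Leo
  - order 6 (Pen): customer_id=1 -> matches Leo
  - order 7 (Phone): customer_id=4 -> matches Uma
  - order 8 (Tablet): customer_id=2 -> matches Mia
  - order 9 (Keyboard): customer_id=4 -> matches Uma
All 9 rows appear; 2 have NULL customer.

SQL:
SELECT a.product, b.name AS customer
FROM orders a
LEFT JOIN customers b ON a.customer_id = b.id

Result:
product  | customer
---------+---------
Desk     | NULL    
Lamp     | Julia   
Stapler  | NULL    
Cable    | Leo     
Mouse    | Leo     
Pen      | Leo     
Phone    | Uma     
Tablet   | Mia     
Keyboard | Uma     


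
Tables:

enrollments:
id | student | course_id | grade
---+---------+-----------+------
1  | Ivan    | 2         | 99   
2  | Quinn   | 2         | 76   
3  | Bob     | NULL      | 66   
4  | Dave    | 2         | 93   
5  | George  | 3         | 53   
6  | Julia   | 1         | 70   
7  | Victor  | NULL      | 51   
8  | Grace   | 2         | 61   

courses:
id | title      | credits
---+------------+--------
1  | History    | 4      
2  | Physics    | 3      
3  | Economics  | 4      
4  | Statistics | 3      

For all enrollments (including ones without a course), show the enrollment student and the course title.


LEFT JOIN keeps every row from enrollments (the left table); where course_id has no match in courses, the course columns become NULL. Walk through each enrollment:
  - enrollment 1 (Ivan): course_id=2 -> matches Physics
  - enrollment 2 (Quinn): course_id=2 -> matches Physics
  - enrollment 3 (Bob): course_id=NULL, no match -> kept with NULL
  - enrollment 4 (Dave): course_id=2 -> matches Physics
  - enrollment 5 (George): course_id=3 -> matches Economics
  - enrollment 6 (Julia): course_id=1 -> matches History
  - enrollment 7 (Victor): course_id=NULL, no match -> kept with NULL
  - enrollment 8 (Grace): course_id=2 -> matches Physics
All 8 rows appear; 2 have NULL course.

SQL:
SELECT a.student, b.title AS course
FROM enrollments a
LEFT JOIN courses b ON a.course_id = b.id

Result:
student | course   
--------+----------
Ivan    | Physics  
Quinn   | Physics  
Bob     | NULL     
Dave    | Physics  
George  | Economics
Julia   | History  
Victor  | NULL     
Grace   | Physics  
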